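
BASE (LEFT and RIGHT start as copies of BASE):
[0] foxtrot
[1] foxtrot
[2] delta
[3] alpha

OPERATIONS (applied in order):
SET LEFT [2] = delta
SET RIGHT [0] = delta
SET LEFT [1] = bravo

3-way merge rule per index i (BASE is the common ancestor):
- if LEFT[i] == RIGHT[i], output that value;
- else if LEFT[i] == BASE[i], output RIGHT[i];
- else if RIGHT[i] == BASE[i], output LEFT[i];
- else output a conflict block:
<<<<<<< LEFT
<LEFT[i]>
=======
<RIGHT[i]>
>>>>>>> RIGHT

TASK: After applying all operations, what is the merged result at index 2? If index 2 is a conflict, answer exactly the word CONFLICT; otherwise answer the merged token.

Final LEFT:  [foxtrot, bravo, delta, alpha]
Final RIGHT: [delta, foxtrot, delta, alpha]
i=0: L=foxtrot=BASE, R=delta -> take RIGHT -> delta
i=1: L=bravo, R=foxtrot=BASE -> take LEFT -> bravo
i=2: L=delta R=delta -> agree -> delta
i=3: L=alpha R=alpha -> agree -> alpha
Index 2 -> delta

Answer: delta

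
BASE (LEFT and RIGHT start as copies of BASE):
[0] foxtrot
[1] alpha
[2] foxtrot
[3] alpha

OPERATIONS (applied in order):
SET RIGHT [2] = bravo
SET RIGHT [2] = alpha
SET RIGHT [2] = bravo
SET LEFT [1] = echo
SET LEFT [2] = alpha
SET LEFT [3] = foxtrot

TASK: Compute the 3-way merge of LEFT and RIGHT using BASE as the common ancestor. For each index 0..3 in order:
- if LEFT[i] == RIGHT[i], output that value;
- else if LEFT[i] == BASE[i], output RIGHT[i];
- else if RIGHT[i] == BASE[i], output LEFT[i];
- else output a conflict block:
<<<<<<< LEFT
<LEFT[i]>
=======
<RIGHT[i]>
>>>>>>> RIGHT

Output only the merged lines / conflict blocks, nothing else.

Answer: foxtrot
echo
<<<<<<< LEFT
alpha
=======
bravo
>>>>>>> RIGHT
foxtrot

Derivation:
Final LEFT:  [foxtrot, echo, alpha, foxtrot]
Final RIGHT: [foxtrot, alpha, bravo, alpha]
i=0: L=foxtrot R=foxtrot -> agree -> foxtrot
i=1: L=echo, R=alpha=BASE -> take LEFT -> echo
i=2: BASE=foxtrot L=alpha R=bravo all differ -> CONFLICT
i=3: L=foxtrot, R=alpha=BASE -> take LEFT -> foxtrot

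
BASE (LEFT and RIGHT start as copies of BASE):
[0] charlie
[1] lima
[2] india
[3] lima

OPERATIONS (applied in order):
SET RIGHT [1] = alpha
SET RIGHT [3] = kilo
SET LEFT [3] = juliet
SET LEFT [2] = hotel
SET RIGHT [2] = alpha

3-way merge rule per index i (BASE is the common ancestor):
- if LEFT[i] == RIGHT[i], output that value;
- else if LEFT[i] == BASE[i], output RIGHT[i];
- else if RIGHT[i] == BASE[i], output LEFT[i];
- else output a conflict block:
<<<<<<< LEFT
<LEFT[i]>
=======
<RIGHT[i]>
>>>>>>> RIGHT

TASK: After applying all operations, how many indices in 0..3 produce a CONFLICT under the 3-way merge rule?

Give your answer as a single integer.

Final LEFT:  [charlie, lima, hotel, juliet]
Final RIGHT: [charlie, alpha, alpha, kilo]
i=0: L=charlie R=charlie -> agree -> charlie
i=1: L=lima=BASE, R=alpha -> take RIGHT -> alpha
i=2: BASE=india L=hotel R=alpha all differ -> CONFLICT
i=3: BASE=lima L=juliet R=kilo all differ -> CONFLICT
Conflict count: 2

Answer: 2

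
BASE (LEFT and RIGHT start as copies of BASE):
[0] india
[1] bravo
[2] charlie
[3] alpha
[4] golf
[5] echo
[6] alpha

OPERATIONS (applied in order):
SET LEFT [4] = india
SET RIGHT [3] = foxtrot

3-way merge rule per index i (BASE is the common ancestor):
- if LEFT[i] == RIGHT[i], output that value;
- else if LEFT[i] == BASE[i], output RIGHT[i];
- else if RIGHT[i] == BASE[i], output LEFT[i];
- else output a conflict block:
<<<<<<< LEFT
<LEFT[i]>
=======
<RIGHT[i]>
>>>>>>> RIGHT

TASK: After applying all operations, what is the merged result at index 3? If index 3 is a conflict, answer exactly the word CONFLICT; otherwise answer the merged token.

Final LEFT:  [india, bravo, charlie, alpha, india, echo, alpha]
Final RIGHT: [india, bravo, charlie, foxtrot, golf, echo, alpha]
i=0: L=india R=india -> agree -> india
i=1: L=bravo R=bravo -> agree -> bravo
i=2: L=charlie R=charlie -> agree -> charlie
i=3: L=alpha=BASE, R=foxtrot -> take RIGHT -> foxtrot
i=4: L=india, R=golf=BASE -> take LEFT -> india
i=5: L=echo R=echo -> agree -> echo
i=6: L=alpha R=alpha -> agree -> alpha
Index 3 -> foxtrot

Answer: foxtrot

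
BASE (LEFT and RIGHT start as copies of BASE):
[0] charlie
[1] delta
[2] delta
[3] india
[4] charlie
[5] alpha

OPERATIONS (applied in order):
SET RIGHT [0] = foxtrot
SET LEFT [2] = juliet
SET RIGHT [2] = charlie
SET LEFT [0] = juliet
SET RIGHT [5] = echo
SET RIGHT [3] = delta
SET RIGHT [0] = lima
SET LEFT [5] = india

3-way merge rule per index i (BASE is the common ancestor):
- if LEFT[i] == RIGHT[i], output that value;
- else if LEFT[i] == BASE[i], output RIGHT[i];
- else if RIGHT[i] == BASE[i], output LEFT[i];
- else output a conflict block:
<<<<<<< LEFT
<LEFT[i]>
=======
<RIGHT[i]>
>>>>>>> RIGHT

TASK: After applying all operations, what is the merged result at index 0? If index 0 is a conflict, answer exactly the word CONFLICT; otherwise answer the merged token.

Answer: CONFLICT

Derivation:
Final LEFT:  [juliet, delta, juliet, india, charlie, india]
Final RIGHT: [lima, delta, charlie, delta, charlie, echo]
i=0: BASE=charlie L=juliet R=lima all differ -> CONFLICT
i=1: L=delta R=delta -> agree -> delta
i=2: BASE=delta L=juliet R=charlie all differ -> CONFLICT
i=3: L=india=BASE, R=delta -> take RIGHT -> delta
i=4: L=charlie R=charlie -> agree -> charlie
i=5: BASE=alpha L=india R=echo all differ -> CONFLICT
Index 0 -> CONFLICT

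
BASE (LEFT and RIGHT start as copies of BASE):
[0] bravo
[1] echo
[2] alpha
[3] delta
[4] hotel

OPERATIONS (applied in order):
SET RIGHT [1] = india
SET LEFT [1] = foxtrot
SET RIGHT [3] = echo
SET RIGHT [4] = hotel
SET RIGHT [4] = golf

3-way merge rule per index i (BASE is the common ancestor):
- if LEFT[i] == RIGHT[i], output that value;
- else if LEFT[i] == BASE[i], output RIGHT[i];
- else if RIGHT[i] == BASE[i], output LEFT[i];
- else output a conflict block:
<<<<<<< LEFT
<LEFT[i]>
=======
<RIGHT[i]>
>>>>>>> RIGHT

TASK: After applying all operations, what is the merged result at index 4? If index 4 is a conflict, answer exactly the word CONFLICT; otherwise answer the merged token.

Answer: golf

Derivation:
Final LEFT:  [bravo, foxtrot, alpha, delta, hotel]
Final RIGHT: [bravo, india, alpha, echo, golf]
i=0: L=bravo R=bravo -> agree -> bravo
i=1: BASE=echo L=foxtrot R=india all differ -> CONFLICT
i=2: L=alpha R=alpha -> agree -> alpha
i=3: L=delta=BASE, R=echo -> take RIGHT -> echo
i=4: L=hotel=BASE, R=golf -> take RIGHT -> golf
Index 4 -> golf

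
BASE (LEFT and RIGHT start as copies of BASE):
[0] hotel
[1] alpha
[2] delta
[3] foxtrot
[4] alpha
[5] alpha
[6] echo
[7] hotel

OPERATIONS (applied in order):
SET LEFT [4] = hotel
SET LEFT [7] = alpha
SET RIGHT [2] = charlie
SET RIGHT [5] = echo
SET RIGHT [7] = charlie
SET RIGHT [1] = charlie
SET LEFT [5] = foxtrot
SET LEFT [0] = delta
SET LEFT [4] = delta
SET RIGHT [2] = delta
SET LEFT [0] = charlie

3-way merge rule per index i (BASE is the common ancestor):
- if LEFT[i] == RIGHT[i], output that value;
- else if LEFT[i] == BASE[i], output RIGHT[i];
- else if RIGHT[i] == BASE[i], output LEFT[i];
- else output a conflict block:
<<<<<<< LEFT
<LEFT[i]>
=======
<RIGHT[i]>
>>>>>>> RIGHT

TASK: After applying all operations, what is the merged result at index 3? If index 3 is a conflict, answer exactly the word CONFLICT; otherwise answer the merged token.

Final LEFT:  [charlie, alpha, delta, foxtrot, delta, foxtrot, echo, alpha]
Final RIGHT: [hotel, charlie, delta, foxtrot, alpha, echo, echo, charlie]
i=0: L=charlie, R=hotel=BASE -> take LEFT -> charlie
i=1: L=alpha=BASE, R=charlie -> take RIGHT -> charlie
i=2: L=delta R=delta -> agree -> delta
i=3: L=foxtrot R=foxtrot -> agree -> foxtrot
i=4: L=delta, R=alpha=BASE -> take LEFT -> delta
i=5: BASE=alpha L=foxtrot R=echo all differ -> CONFLICT
i=6: L=echo R=echo -> agree -> echo
i=7: BASE=hotel L=alpha R=charlie all differ -> CONFLICT
Index 3 -> foxtrot

Answer: foxtrot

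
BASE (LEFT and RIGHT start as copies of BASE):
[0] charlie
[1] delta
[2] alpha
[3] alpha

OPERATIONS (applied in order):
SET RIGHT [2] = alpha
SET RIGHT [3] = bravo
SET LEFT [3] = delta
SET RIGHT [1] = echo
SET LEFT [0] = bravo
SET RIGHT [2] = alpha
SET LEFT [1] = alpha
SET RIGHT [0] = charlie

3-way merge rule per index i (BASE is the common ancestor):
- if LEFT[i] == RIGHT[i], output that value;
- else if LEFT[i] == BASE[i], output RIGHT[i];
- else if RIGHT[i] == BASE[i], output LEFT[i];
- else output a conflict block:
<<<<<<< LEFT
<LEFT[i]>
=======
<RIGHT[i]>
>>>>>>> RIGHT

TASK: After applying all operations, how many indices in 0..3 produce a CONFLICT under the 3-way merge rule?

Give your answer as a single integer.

Final LEFT:  [bravo, alpha, alpha, delta]
Final RIGHT: [charlie, echo, alpha, bravo]
i=0: L=bravo, R=charlie=BASE -> take LEFT -> bravo
i=1: BASE=delta L=alpha R=echo all differ -> CONFLICT
i=2: L=alpha R=alpha -> agree -> alpha
i=3: BASE=alpha L=delta R=bravo all differ -> CONFLICT
Conflict count: 2

Answer: 2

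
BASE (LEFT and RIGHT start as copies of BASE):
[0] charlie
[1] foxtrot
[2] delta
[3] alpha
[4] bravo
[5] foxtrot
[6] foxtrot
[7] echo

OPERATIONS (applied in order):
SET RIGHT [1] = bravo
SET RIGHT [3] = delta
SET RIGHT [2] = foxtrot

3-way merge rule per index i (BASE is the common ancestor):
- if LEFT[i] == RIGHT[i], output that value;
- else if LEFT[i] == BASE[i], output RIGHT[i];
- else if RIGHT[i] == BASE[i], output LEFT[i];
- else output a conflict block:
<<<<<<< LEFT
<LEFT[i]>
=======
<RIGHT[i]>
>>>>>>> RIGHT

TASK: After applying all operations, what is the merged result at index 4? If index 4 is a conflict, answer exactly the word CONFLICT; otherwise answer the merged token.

Answer: bravo

Derivation:
Final LEFT:  [charlie, foxtrot, delta, alpha, bravo, foxtrot, foxtrot, echo]
Final RIGHT: [charlie, bravo, foxtrot, delta, bravo, foxtrot, foxtrot, echo]
i=0: L=charlie R=charlie -> agree -> charlie
i=1: L=foxtrot=BASE, R=bravo -> take RIGHT -> bravo
i=2: L=delta=BASE, R=foxtrot -> take RIGHT -> foxtrot
i=3: L=alpha=BASE, R=delta -> take RIGHT -> delta
i=4: L=bravo R=bravo -> agree -> bravo
i=5: L=foxtrot R=foxtrot -> agree -> foxtrot
i=6: L=foxtrot R=foxtrot -> agree -> foxtrot
i=7: L=echo R=echo -> agree -> echo
Index 4 -> bravo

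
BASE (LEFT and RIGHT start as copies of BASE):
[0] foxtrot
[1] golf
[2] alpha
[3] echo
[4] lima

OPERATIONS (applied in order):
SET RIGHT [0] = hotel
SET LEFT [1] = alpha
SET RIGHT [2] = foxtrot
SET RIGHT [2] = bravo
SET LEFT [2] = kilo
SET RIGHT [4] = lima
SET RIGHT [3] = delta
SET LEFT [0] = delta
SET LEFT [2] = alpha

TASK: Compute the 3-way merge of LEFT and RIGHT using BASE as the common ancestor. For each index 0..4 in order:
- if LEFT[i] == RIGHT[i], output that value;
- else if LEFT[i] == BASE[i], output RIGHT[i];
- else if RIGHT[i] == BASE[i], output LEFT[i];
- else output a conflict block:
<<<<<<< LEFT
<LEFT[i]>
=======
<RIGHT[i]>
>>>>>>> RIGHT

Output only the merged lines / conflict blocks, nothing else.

Final LEFT:  [delta, alpha, alpha, echo, lima]
Final RIGHT: [hotel, golf, bravo, delta, lima]
i=0: BASE=foxtrot L=delta R=hotel all differ -> CONFLICT
i=1: L=alpha, R=golf=BASE -> take LEFT -> alpha
i=2: L=alpha=BASE, R=bravo -> take RIGHT -> bravo
i=3: L=echo=BASE, R=delta -> take RIGHT -> delta
i=4: L=lima R=lima -> agree -> lima

Answer: <<<<<<< LEFT
delta
=======
hotel
>>>>>>> RIGHT
alpha
bravo
delta
lima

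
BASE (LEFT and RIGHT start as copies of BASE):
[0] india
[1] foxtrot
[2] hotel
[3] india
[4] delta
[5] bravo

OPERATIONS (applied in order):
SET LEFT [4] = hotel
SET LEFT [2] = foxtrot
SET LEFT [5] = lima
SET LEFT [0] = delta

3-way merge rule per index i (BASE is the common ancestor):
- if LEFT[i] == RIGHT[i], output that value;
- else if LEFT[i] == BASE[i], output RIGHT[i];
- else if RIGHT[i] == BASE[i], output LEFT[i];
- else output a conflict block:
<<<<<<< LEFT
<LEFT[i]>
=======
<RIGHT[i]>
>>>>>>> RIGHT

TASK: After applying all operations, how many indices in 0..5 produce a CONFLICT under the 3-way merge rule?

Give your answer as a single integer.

Final LEFT:  [delta, foxtrot, foxtrot, india, hotel, lima]
Final RIGHT: [india, foxtrot, hotel, india, delta, bravo]
i=0: L=delta, R=india=BASE -> take LEFT -> delta
i=1: L=foxtrot R=foxtrot -> agree -> foxtrot
i=2: L=foxtrot, R=hotel=BASE -> take LEFT -> foxtrot
i=3: L=india R=india -> agree -> india
i=4: L=hotel, R=delta=BASE -> take LEFT -> hotel
i=5: L=lima, R=bravo=BASE -> take LEFT -> lima
Conflict count: 0

Answer: 0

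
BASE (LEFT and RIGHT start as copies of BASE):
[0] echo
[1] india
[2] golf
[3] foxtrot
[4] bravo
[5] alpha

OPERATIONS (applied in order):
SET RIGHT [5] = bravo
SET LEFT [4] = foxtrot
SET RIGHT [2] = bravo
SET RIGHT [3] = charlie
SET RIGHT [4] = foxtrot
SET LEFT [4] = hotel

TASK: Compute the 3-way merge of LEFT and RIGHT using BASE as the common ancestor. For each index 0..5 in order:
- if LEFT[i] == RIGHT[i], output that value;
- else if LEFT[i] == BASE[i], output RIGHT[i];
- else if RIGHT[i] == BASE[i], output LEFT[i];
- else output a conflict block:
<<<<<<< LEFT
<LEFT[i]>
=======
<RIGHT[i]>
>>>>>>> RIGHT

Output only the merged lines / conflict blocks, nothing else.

Final LEFT:  [echo, india, golf, foxtrot, hotel, alpha]
Final RIGHT: [echo, india, bravo, charlie, foxtrot, bravo]
i=0: L=echo R=echo -> agree -> echo
i=1: L=india R=india -> agree -> india
i=2: L=golf=BASE, R=bravo -> take RIGHT -> bravo
i=3: L=foxtrot=BASE, R=charlie -> take RIGHT -> charlie
i=4: BASE=bravo L=hotel R=foxtrot all differ -> CONFLICT
i=5: L=alpha=BASE, R=bravo -> take RIGHT -> bravo

Answer: echo
india
bravo
charlie
<<<<<<< LEFT
hotel
=======
foxtrot
>>>>>>> RIGHT
bravo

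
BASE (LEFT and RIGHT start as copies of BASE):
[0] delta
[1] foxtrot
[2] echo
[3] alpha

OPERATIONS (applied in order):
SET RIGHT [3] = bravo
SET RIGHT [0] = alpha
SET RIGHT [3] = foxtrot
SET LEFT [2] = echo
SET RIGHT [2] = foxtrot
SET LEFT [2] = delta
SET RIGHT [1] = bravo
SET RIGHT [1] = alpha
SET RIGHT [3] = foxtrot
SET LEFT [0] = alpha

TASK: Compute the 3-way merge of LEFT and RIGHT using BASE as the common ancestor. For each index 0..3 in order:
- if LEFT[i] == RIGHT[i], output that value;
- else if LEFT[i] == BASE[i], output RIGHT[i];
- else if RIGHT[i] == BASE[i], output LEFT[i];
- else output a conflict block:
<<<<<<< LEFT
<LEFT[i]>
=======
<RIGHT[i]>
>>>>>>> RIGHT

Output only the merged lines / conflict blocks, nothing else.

Answer: alpha
alpha
<<<<<<< LEFT
delta
=======
foxtrot
>>>>>>> RIGHT
foxtrot

Derivation:
Final LEFT:  [alpha, foxtrot, delta, alpha]
Final RIGHT: [alpha, alpha, foxtrot, foxtrot]
i=0: L=alpha R=alpha -> agree -> alpha
i=1: L=foxtrot=BASE, R=alpha -> take RIGHT -> alpha
i=2: BASE=echo L=delta R=foxtrot all differ -> CONFLICT
i=3: L=alpha=BASE, R=foxtrot -> take RIGHT -> foxtrot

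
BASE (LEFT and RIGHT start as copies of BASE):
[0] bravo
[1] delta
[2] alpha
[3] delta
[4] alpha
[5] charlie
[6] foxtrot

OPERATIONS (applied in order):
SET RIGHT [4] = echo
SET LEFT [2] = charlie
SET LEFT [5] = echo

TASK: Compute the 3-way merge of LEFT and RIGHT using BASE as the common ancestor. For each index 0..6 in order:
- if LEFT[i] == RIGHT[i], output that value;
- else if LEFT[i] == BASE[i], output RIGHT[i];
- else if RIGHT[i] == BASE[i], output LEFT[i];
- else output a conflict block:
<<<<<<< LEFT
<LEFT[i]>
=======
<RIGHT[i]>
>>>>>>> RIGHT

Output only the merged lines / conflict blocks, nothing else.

Final LEFT:  [bravo, delta, charlie, delta, alpha, echo, foxtrot]
Final RIGHT: [bravo, delta, alpha, delta, echo, charlie, foxtrot]
i=0: L=bravo R=bravo -> agree -> bravo
i=1: L=delta R=delta -> agree -> delta
i=2: L=charlie, R=alpha=BASE -> take LEFT -> charlie
i=3: L=delta R=delta -> agree -> delta
i=4: L=alpha=BASE, R=echo -> take RIGHT -> echo
i=5: L=echo, R=charlie=BASE -> take LEFT -> echo
i=6: L=foxtrot R=foxtrot -> agree -> foxtrot

Answer: bravo
delta
charlie
delta
echo
echo
foxtrot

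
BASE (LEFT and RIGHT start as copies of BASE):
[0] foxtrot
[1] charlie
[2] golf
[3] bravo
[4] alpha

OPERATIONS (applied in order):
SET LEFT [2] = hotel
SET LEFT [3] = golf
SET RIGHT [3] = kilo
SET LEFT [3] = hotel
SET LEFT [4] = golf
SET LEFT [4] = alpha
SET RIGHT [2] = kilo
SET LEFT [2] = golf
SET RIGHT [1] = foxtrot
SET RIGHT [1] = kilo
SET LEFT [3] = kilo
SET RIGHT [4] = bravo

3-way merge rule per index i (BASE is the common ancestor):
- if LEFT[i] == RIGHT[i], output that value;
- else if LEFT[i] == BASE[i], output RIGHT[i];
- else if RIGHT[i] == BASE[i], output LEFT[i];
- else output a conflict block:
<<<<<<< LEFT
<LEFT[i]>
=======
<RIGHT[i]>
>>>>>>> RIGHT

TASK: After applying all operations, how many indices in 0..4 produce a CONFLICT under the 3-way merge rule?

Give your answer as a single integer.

Final LEFT:  [foxtrot, charlie, golf, kilo, alpha]
Final RIGHT: [foxtrot, kilo, kilo, kilo, bravo]
i=0: L=foxtrot R=foxtrot -> agree -> foxtrot
i=1: L=charlie=BASE, R=kilo -> take RIGHT -> kilo
i=2: L=golf=BASE, R=kilo -> take RIGHT -> kilo
i=3: L=kilo R=kilo -> agree -> kilo
i=4: L=alpha=BASE, R=bravo -> take RIGHT -> bravo
Conflict count: 0

Answer: 0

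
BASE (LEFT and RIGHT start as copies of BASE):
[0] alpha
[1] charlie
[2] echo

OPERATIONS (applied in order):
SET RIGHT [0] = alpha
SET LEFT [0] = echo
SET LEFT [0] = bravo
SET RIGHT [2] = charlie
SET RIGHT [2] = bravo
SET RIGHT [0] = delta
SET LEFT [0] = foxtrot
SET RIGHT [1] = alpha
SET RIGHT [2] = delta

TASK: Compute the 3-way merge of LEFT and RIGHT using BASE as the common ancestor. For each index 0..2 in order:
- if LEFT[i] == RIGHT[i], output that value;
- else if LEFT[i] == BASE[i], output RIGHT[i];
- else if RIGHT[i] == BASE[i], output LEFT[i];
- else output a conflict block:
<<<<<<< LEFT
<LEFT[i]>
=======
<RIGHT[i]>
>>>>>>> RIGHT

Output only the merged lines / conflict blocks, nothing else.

Answer: <<<<<<< LEFT
foxtrot
=======
delta
>>>>>>> RIGHT
alpha
delta

Derivation:
Final LEFT:  [foxtrot, charlie, echo]
Final RIGHT: [delta, alpha, delta]
i=0: BASE=alpha L=foxtrot R=delta all differ -> CONFLICT
i=1: L=charlie=BASE, R=alpha -> take RIGHT -> alpha
i=2: L=echo=BASE, R=delta -> take RIGHT -> delta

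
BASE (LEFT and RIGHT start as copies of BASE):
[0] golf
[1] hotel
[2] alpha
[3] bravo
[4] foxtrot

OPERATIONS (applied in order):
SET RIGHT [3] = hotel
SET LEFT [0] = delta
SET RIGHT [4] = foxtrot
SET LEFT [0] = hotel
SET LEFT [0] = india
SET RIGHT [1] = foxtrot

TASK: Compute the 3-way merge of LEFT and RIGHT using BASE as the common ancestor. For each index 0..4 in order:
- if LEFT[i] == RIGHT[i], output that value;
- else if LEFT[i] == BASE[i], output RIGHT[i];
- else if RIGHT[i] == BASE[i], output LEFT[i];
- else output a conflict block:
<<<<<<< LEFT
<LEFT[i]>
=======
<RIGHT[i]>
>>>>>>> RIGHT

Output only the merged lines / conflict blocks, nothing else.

Answer: india
foxtrot
alpha
hotel
foxtrot

Derivation:
Final LEFT:  [india, hotel, alpha, bravo, foxtrot]
Final RIGHT: [golf, foxtrot, alpha, hotel, foxtrot]
i=0: L=india, R=golf=BASE -> take LEFT -> india
i=1: L=hotel=BASE, R=foxtrot -> take RIGHT -> foxtrot
i=2: L=alpha R=alpha -> agree -> alpha
i=3: L=bravo=BASE, R=hotel -> take RIGHT -> hotel
i=4: L=foxtrot R=foxtrot -> agree -> foxtrot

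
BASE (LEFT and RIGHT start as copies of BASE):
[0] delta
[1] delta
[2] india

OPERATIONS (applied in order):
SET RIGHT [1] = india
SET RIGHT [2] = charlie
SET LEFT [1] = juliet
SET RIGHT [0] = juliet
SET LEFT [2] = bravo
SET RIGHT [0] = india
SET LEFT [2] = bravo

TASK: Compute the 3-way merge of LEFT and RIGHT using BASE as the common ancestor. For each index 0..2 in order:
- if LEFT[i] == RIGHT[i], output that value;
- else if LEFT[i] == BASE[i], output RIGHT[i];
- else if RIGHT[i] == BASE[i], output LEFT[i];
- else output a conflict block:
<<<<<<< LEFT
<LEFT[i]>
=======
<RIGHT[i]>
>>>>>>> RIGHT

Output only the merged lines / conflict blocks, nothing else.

Answer: india
<<<<<<< LEFT
juliet
=======
india
>>>>>>> RIGHT
<<<<<<< LEFT
bravo
=======
charlie
>>>>>>> RIGHT

Derivation:
Final LEFT:  [delta, juliet, bravo]
Final RIGHT: [india, india, charlie]
i=0: L=delta=BASE, R=india -> take RIGHT -> india
i=1: BASE=delta L=juliet R=india all differ -> CONFLICT
i=2: BASE=india L=bravo R=charlie all differ -> CONFLICT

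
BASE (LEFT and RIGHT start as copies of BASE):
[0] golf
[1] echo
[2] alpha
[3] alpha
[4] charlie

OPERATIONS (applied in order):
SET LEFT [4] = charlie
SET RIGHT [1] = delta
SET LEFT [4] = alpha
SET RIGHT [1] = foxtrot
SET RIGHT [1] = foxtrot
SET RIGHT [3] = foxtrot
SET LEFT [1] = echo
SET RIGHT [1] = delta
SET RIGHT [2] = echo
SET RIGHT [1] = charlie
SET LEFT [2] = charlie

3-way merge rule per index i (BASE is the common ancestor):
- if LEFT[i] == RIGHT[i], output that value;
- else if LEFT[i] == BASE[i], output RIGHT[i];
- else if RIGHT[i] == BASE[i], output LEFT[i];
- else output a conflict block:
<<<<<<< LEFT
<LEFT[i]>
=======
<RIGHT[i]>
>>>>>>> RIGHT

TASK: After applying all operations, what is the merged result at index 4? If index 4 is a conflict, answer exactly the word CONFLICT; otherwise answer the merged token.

Final LEFT:  [golf, echo, charlie, alpha, alpha]
Final RIGHT: [golf, charlie, echo, foxtrot, charlie]
i=0: L=golf R=golf -> agree -> golf
i=1: L=echo=BASE, R=charlie -> take RIGHT -> charlie
i=2: BASE=alpha L=charlie R=echo all differ -> CONFLICT
i=3: L=alpha=BASE, R=foxtrot -> take RIGHT -> foxtrot
i=4: L=alpha, R=charlie=BASE -> take LEFT -> alpha
Index 4 -> alpha

Answer: alpha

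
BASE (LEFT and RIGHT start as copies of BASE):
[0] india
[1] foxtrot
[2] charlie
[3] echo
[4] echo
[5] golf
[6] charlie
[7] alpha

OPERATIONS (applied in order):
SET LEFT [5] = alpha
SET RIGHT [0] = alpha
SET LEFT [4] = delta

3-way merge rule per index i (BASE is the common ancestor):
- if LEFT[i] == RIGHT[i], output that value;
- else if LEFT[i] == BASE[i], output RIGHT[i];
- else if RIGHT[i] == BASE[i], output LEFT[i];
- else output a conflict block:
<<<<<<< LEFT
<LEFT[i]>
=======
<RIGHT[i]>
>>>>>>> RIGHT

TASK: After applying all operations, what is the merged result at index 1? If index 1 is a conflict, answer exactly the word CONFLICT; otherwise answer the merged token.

Final LEFT:  [india, foxtrot, charlie, echo, delta, alpha, charlie, alpha]
Final RIGHT: [alpha, foxtrot, charlie, echo, echo, golf, charlie, alpha]
i=0: L=india=BASE, R=alpha -> take RIGHT -> alpha
i=1: L=foxtrot R=foxtrot -> agree -> foxtrot
i=2: L=charlie R=charlie -> agree -> charlie
i=3: L=echo R=echo -> agree -> echo
i=4: L=delta, R=echo=BASE -> take LEFT -> delta
i=5: L=alpha, R=golf=BASE -> take LEFT -> alpha
i=6: L=charlie R=charlie -> agree -> charlie
i=7: L=alpha R=alpha -> agree -> alpha
Index 1 -> foxtrot

Answer: foxtrot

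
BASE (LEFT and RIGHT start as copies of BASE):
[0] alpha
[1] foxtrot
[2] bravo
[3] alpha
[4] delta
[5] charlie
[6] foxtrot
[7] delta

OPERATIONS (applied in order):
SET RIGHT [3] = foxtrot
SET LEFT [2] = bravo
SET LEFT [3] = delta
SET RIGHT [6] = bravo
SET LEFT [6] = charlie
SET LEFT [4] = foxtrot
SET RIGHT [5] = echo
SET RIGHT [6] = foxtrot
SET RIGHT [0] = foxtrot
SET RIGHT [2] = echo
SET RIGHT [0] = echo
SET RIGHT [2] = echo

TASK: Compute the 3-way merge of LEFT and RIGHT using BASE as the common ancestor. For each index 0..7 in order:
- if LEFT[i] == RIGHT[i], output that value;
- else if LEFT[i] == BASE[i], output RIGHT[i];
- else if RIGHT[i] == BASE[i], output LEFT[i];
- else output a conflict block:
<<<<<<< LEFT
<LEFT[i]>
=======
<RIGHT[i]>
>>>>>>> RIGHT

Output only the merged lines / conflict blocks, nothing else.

Final LEFT:  [alpha, foxtrot, bravo, delta, foxtrot, charlie, charlie, delta]
Final RIGHT: [echo, foxtrot, echo, foxtrot, delta, echo, foxtrot, delta]
i=0: L=alpha=BASE, R=echo -> take RIGHT -> echo
i=1: L=foxtrot R=foxtrot -> agree -> foxtrot
i=2: L=bravo=BASE, R=echo -> take RIGHT -> echo
i=3: BASE=alpha L=delta R=foxtrot all differ -> CONFLICT
i=4: L=foxtrot, R=delta=BASE -> take LEFT -> foxtrot
i=5: L=charlie=BASE, R=echo -> take RIGHT -> echo
i=6: L=charlie, R=foxtrot=BASE -> take LEFT -> charlie
i=7: L=delta R=delta -> agree -> delta

Answer: echo
foxtrot
echo
<<<<<<< LEFT
delta
=======
foxtrot
>>>>>>> RIGHT
foxtrot
echo
charlie
delta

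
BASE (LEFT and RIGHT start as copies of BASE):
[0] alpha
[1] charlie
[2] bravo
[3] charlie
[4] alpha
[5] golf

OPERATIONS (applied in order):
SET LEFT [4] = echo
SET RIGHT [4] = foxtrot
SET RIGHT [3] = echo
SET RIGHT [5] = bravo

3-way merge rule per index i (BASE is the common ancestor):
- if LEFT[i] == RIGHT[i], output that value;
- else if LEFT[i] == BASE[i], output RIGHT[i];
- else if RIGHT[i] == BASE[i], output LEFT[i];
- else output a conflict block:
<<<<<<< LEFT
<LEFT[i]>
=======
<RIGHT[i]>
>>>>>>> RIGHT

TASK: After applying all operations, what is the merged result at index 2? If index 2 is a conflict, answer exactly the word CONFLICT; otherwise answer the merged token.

Final LEFT:  [alpha, charlie, bravo, charlie, echo, golf]
Final RIGHT: [alpha, charlie, bravo, echo, foxtrot, bravo]
i=0: L=alpha R=alpha -> agree -> alpha
i=1: L=charlie R=charlie -> agree -> charlie
i=2: L=bravo R=bravo -> agree -> bravo
i=3: L=charlie=BASE, R=echo -> take RIGHT -> echo
i=4: BASE=alpha L=echo R=foxtrot all differ -> CONFLICT
i=5: L=golf=BASE, R=bravo -> take RIGHT -> bravo
Index 2 -> bravo

Answer: bravo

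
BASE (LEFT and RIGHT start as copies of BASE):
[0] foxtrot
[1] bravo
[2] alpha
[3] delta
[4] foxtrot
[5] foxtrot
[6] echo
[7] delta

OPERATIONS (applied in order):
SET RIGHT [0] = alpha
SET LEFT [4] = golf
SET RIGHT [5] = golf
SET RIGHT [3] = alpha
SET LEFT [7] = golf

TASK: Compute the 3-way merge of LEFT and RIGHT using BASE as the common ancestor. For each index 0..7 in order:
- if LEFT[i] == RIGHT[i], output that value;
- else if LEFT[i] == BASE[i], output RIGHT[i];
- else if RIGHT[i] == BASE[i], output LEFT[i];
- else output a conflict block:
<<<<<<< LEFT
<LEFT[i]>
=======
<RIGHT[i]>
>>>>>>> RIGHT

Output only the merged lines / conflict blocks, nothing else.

Final LEFT:  [foxtrot, bravo, alpha, delta, golf, foxtrot, echo, golf]
Final RIGHT: [alpha, bravo, alpha, alpha, foxtrot, golf, echo, delta]
i=0: L=foxtrot=BASE, R=alpha -> take RIGHT -> alpha
i=1: L=bravo R=bravo -> agree -> bravo
i=2: L=alpha R=alpha -> agree -> alpha
i=3: L=delta=BASE, R=alpha -> take RIGHT -> alpha
i=4: L=golf, R=foxtrot=BASE -> take LEFT -> golf
i=5: L=foxtrot=BASE, R=golf -> take RIGHT -> golf
i=6: L=echo R=echo -> agree -> echo
i=7: L=golf, R=delta=BASE -> take LEFT -> golf

Answer: alpha
bravo
alpha
alpha
golf
golf
echo
golf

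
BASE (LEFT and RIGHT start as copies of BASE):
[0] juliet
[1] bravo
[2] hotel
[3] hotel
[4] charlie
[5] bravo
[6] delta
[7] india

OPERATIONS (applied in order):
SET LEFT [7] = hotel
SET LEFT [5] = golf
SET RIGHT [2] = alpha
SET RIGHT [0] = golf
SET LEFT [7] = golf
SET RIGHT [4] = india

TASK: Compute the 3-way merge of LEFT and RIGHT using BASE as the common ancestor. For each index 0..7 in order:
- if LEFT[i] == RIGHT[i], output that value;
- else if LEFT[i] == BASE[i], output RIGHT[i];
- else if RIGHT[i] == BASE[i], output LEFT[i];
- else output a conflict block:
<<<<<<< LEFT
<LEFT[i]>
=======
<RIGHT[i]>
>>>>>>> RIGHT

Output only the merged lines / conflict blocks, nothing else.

Final LEFT:  [juliet, bravo, hotel, hotel, charlie, golf, delta, golf]
Final RIGHT: [golf, bravo, alpha, hotel, india, bravo, delta, india]
i=0: L=juliet=BASE, R=golf -> take RIGHT -> golf
i=1: L=bravo R=bravo -> agree -> bravo
i=2: L=hotel=BASE, R=alpha -> take RIGHT -> alpha
i=3: L=hotel R=hotel -> agree -> hotel
i=4: L=charlie=BASE, R=india -> take RIGHT -> india
i=5: L=golf, R=bravo=BASE -> take LEFT -> golf
i=6: L=delta R=delta -> agree -> delta
i=7: L=golf, R=india=BASE -> take LEFT -> golf

Answer: golf
bravo
alpha
hotel
india
golf
delta
golf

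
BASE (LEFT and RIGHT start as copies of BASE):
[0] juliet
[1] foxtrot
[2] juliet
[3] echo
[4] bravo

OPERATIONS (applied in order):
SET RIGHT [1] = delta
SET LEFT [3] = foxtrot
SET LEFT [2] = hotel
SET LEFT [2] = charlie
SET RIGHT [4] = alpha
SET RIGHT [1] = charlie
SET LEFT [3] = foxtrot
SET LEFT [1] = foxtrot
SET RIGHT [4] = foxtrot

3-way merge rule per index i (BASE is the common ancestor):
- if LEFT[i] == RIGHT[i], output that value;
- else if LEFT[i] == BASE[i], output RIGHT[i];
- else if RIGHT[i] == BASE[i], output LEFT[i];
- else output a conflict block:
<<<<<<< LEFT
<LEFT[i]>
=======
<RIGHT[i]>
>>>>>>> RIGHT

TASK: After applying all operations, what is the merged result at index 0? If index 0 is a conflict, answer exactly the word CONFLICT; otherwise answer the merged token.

Final LEFT:  [juliet, foxtrot, charlie, foxtrot, bravo]
Final RIGHT: [juliet, charlie, juliet, echo, foxtrot]
i=0: L=juliet R=juliet -> agree -> juliet
i=1: L=foxtrot=BASE, R=charlie -> take RIGHT -> charlie
i=2: L=charlie, R=juliet=BASE -> take LEFT -> charlie
i=3: L=foxtrot, R=echo=BASE -> take LEFT -> foxtrot
i=4: L=bravo=BASE, R=foxtrot -> take RIGHT -> foxtrot
Index 0 -> juliet

Answer: juliet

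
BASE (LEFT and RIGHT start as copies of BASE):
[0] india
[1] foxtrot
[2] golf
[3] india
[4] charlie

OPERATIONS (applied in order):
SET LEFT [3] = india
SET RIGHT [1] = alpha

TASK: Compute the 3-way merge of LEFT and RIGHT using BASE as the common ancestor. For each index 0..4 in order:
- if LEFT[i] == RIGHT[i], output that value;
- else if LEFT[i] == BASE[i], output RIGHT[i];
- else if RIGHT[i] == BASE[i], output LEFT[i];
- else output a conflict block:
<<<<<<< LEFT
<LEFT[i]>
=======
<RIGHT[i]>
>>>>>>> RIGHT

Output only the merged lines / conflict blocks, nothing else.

Final LEFT:  [india, foxtrot, golf, india, charlie]
Final RIGHT: [india, alpha, golf, india, charlie]
i=0: L=india R=india -> agree -> india
i=1: L=foxtrot=BASE, R=alpha -> take RIGHT -> alpha
i=2: L=golf R=golf -> agree -> golf
i=3: L=india R=india -> agree -> india
i=4: L=charlie R=charlie -> agree -> charlie

Answer: india
alpha
golf
india
charlie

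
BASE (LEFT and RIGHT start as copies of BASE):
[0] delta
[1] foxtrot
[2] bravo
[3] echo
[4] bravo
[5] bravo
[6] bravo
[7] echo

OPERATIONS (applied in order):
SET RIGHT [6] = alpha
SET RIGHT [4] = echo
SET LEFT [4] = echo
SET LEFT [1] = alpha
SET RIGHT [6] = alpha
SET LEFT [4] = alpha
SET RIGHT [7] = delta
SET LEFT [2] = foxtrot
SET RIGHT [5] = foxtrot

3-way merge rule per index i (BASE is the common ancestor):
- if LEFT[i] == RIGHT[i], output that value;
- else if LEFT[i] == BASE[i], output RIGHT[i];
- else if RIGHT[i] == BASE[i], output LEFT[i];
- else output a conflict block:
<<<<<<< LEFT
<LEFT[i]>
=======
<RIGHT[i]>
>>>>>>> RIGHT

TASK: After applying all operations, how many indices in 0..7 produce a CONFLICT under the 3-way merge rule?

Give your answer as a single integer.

Answer: 1

Derivation:
Final LEFT:  [delta, alpha, foxtrot, echo, alpha, bravo, bravo, echo]
Final RIGHT: [delta, foxtrot, bravo, echo, echo, foxtrot, alpha, delta]
i=0: L=delta R=delta -> agree -> delta
i=1: L=alpha, R=foxtrot=BASE -> take LEFT -> alpha
i=2: L=foxtrot, R=bravo=BASE -> take LEFT -> foxtrot
i=3: L=echo R=echo -> agree -> echo
i=4: BASE=bravo L=alpha R=echo all differ -> CONFLICT
i=5: L=bravo=BASE, R=foxtrot -> take RIGHT -> foxtrot
i=6: L=bravo=BASE, R=alpha -> take RIGHT -> alpha
i=7: L=echo=BASE, R=delta -> take RIGHT -> delta
Conflict count: 1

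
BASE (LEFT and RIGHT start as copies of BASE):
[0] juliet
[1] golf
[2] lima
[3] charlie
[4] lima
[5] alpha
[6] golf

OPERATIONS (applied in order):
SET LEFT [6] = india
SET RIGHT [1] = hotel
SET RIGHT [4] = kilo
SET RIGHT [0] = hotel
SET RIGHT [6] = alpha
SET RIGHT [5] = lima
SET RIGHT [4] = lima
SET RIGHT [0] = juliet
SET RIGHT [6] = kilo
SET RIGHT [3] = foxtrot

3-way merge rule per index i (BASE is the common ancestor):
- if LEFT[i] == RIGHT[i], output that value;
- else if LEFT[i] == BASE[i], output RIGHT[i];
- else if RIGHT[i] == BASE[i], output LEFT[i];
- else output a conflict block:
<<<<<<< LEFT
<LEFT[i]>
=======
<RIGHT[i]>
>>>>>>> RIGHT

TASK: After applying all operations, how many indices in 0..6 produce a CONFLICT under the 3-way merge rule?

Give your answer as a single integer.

Answer: 1

Derivation:
Final LEFT:  [juliet, golf, lima, charlie, lima, alpha, india]
Final RIGHT: [juliet, hotel, lima, foxtrot, lima, lima, kilo]
i=0: L=juliet R=juliet -> agree -> juliet
i=1: L=golf=BASE, R=hotel -> take RIGHT -> hotel
i=2: L=lima R=lima -> agree -> lima
i=3: L=charlie=BASE, R=foxtrot -> take RIGHT -> foxtrot
i=4: L=lima R=lima -> agree -> lima
i=5: L=alpha=BASE, R=lima -> take RIGHT -> lima
i=6: BASE=golf L=india R=kilo all differ -> CONFLICT
Conflict count: 1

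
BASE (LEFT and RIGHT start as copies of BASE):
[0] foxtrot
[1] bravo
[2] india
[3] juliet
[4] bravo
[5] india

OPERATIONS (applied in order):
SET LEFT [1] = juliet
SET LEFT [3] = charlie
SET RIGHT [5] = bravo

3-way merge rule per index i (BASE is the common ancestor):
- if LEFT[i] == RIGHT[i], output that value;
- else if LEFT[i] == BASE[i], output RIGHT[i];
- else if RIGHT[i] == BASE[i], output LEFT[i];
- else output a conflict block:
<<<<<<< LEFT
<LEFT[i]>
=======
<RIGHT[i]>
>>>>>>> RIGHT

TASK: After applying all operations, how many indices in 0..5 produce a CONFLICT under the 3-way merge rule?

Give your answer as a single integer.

Answer: 0

Derivation:
Final LEFT:  [foxtrot, juliet, india, charlie, bravo, india]
Final RIGHT: [foxtrot, bravo, india, juliet, bravo, bravo]
i=0: L=foxtrot R=foxtrot -> agree -> foxtrot
i=1: L=juliet, R=bravo=BASE -> take LEFT -> juliet
i=2: L=india R=india -> agree -> india
i=3: L=charlie, R=juliet=BASE -> take LEFT -> charlie
i=4: L=bravo R=bravo -> agree -> bravo
i=5: L=india=BASE, R=bravo -> take RIGHT -> bravo
Conflict count: 0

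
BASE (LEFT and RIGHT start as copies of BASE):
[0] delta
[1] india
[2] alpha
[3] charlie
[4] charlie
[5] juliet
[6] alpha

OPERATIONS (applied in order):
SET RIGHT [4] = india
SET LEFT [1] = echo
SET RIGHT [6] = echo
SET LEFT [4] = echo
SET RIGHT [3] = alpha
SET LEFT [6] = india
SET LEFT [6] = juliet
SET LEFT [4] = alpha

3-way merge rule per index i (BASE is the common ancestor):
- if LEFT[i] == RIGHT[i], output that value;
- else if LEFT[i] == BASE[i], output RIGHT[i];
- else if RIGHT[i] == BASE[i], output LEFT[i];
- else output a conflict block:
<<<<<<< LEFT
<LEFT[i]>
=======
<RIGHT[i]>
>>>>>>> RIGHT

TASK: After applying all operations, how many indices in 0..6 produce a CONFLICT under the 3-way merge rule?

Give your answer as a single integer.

Final LEFT:  [delta, echo, alpha, charlie, alpha, juliet, juliet]
Final RIGHT: [delta, india, alpha, alpha, india, juliet, echo]
i=0: L=delta R=delta -> agree -> delta
i=1: L=echo, R=india=BASE -> take LEFT -> echo
i=2: L=alpha R=alpha -> agree -> alpha
i=3: L=charlie=BASE, R=alpha -> take RIGHT -> alpha
i=4: BASE=charlie L=alpha R=india all differ -> CONFLICT
i=5: L=juliet R=juliet -> agree -> juliet
i=6: BASE=alpha L=juliet R=echo all differ -> CONFLICT
Conflict count: 2

Answer: 2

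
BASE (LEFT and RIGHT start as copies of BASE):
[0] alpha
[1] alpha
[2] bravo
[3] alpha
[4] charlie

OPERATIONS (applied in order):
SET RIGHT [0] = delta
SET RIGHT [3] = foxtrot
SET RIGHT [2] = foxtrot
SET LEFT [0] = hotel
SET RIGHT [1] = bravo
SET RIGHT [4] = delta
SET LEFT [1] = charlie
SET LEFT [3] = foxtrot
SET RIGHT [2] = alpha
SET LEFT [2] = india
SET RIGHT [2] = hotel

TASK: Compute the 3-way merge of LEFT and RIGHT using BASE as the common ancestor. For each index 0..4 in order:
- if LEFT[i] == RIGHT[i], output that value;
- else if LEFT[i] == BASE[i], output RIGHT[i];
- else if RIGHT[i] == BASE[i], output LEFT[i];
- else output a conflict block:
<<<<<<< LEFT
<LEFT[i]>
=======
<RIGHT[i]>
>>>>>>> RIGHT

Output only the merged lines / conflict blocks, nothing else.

Answer: <<<<<<< LEFT
hotel
=======
delta
>>>>>>> RIGHT
<<<<<<< LEFT
charlie
=======
bravo
>>>>>>> RIGHT
<<<<<<< LEFT
india
=======
hotel
>>>>>>> RIGHT
foxtrot
delta

Derivation:
Final LEFT:  [hotel, charlie, india, foxtrot, charlie]
Final RIGHT: [delta, bravo, hotel, foxtrot, delta]
i=0: BASE=alpha L=hotel R=delta all differ -> CONFLICT
i=1: BASE=alpha L=charlie R=bravo all differ -> CONFLICT
i=2: BASE=bravo L=india R=hotel all differ -> CONFLICT
i=3: L=foxtrot R=foxtrot -> agree -> foxtrot
i=4: L=charlie=BASE, R=delta -> take RIGHT -> delta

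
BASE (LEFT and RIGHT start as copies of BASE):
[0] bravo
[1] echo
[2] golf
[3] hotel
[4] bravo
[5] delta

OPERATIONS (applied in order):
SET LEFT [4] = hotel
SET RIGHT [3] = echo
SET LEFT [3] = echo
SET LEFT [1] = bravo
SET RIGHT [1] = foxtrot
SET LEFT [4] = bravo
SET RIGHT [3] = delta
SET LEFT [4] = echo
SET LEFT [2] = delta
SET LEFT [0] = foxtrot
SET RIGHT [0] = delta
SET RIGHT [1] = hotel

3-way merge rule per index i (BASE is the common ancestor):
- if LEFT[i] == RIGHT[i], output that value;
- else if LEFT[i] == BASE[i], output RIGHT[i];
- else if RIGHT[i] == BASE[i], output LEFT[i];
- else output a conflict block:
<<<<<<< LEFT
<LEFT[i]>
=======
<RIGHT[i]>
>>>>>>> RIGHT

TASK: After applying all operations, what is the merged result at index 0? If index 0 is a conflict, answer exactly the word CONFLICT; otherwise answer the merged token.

Final LEFT:  [foxtrot, bravo, delta, echo, echo, delta]
Final RIGHT: [delta, hotel, golf, delta, bravo, delta]
i=0: BASE=bravo L=foxtrot R=delta all differ -> CONFLICT
i=1: BASE=echo L=bravo R=hotel all differ -> CONFLICT
i=2: L=delta, R=golf=BASE -> take LEFT -> delta
i=3: BASE=hotel L=echo R=delta all differ -> CONFLICT
i=4: L=echo, R=bravo=BASE -> take LEFT -> echo
i=5: L=delta R=delta -> agree -> delta
Index 0 -> CONFLICT

Answer: CONFLICT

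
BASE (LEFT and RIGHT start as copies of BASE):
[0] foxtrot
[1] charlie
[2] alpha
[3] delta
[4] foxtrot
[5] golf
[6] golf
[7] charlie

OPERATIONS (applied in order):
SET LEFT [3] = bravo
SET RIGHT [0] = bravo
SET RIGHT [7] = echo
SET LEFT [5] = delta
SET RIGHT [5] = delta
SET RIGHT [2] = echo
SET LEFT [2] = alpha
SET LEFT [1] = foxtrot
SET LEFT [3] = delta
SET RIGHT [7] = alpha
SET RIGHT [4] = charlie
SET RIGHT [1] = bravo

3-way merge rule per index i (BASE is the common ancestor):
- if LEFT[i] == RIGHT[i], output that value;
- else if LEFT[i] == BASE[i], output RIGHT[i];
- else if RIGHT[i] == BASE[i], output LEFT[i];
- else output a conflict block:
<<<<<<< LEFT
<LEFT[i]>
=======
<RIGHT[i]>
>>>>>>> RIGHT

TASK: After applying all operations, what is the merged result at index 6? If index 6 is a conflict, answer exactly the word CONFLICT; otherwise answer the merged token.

Final LEFT:  [foxtrot, foxtrot, alpha, delta, foxtrot, delta, golf, charlie]
Final RIGHT: [bravo, bravo, echo, delta, charlie, delta, golf, alpha]
i=0: L=foxtrot=BASE, R=bravo -> take RIGHT -> bravo
i=1: BASE=charlie L=foxtrot R=bravo all differ -> CONFLICT
i=2: L=alpha=BASE, R=echo -> take RIGHT -> echo
i=3: L=delta R=delta -> agree -> delta
i=4: L=foxtrot=BASE, R=charlie -> take RIGHT -> charlie
i=5: L=delta R=delta -> agree -> delta
i=6: L=golf R=golf -> agree -> golf
i=7: L=charlie=BASE, R=alpha -> take RIGHT -> alpha
Index 6 -> golf

Answer: golf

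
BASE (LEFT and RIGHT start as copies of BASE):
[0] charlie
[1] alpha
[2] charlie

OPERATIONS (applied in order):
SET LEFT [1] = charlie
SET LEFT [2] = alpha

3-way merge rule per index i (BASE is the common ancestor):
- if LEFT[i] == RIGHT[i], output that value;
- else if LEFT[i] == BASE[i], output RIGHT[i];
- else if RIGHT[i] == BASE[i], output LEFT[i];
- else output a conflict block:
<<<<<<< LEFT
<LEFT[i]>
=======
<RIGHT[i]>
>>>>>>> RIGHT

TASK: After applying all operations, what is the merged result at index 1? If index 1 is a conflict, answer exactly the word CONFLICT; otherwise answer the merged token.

Final LEFT:  [charlie, charlie, alpha]
Final RIGHT: [charlie, alpha, charlie]
i=0: L=charlie R=charlie -> agree -> charlie
i=1: L=charlie, R=alpha=BASE -> take LEFT -> charlie
i=2: L=alpha, R=charlie=BASE -> take LEFT -> alpha
Index 1 -> charlie

Answer: charlie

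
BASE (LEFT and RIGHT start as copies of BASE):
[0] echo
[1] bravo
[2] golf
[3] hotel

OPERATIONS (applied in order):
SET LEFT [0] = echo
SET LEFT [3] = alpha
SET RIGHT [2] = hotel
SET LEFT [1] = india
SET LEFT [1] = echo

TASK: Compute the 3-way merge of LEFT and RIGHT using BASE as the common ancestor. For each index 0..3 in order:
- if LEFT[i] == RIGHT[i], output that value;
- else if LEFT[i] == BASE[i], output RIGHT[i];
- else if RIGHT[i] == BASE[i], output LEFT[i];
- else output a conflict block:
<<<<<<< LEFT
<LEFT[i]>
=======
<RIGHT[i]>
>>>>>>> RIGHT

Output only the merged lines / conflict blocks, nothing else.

Answer: echo
echo
hotel
alpha

Derivation:
Final LEFT:  [echo, echo, golf, alpha]
Final RIGHT: [echo, bravo, hotel, hotel]
i=0: L=echo R=echo -> agree -> echo
i=1: L=echo, R=bravo=BASE -> take LEFT -> echo
i=2: L=golf=BASE, R=hotel -> take RIGHT -> hotel
i=3: L=alpha, R=hotel=BASE -> take LEFT -> alpha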